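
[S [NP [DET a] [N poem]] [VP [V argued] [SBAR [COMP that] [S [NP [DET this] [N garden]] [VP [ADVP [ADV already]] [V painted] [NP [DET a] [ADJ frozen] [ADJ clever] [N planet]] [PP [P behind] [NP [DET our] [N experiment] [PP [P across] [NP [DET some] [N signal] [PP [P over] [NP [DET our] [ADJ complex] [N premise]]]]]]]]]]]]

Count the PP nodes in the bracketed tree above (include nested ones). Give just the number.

3

Listing each PP by its span: [PP behind our experiment across some signal over our complex premise]; [PP across some signal over our complex premise]; [PP over our complex premise] — that makes 3.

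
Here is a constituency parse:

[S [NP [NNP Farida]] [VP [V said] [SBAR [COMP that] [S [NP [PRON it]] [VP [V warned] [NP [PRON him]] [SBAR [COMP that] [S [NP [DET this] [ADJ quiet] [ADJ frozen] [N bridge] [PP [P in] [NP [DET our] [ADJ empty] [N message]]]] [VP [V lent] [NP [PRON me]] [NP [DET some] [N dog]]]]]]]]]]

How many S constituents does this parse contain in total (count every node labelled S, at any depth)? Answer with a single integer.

Scanning left to right, an opening `[S` appears at word positions 1, 4, 8 — 3 in total.

3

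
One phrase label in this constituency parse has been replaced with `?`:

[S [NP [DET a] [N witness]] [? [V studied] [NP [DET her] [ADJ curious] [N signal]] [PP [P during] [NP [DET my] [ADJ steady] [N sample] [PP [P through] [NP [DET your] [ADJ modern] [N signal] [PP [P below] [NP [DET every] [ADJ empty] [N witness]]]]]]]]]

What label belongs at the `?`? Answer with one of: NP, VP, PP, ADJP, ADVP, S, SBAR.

Looking at what the `?` directly dominates — V 'studied', NP, PP — this is a verb phrase (VP).

VP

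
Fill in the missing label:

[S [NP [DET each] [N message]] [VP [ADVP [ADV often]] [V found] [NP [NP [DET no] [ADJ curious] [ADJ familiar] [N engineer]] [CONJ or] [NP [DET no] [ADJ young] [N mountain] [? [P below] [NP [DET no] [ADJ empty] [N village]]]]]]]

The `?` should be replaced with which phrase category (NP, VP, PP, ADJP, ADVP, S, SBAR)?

Looking at what the `?` directly dominates — P 'below', NP — this is a prepositional phrase (PP).

PP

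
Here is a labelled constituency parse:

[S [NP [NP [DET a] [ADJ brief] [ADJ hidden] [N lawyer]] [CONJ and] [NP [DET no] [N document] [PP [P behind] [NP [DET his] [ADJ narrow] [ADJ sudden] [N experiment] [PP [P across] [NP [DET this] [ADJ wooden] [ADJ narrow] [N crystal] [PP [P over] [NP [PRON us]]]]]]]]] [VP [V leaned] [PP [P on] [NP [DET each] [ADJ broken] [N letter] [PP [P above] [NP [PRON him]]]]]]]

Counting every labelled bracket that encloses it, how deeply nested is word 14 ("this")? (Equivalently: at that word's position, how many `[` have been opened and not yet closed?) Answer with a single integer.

Path from the root down to the word: S → NP → NP → PP → NP → PP → NP → DET. That is 8 enclosing brackets.

8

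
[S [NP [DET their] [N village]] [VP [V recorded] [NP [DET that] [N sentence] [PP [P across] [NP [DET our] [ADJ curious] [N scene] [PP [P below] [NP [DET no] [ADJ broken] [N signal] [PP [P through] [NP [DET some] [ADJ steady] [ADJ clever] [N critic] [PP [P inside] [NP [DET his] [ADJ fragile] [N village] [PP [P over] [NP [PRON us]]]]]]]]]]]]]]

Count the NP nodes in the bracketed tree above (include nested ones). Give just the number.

7

Listing each NP by its span: [NP their village]; [NP that sentence across our curious scene below no broken signal through some steady clever critic inside his fragile village over us]; [NP our curious scene below no broken signal through some steady clever critic inside his fragile village over us]; [NP no broken signal through some steady clever critic inside his fragile village over us]; [NP some steady clever critic inside his fragile village over us]; [NP his fragile village over us] … — that makes 7.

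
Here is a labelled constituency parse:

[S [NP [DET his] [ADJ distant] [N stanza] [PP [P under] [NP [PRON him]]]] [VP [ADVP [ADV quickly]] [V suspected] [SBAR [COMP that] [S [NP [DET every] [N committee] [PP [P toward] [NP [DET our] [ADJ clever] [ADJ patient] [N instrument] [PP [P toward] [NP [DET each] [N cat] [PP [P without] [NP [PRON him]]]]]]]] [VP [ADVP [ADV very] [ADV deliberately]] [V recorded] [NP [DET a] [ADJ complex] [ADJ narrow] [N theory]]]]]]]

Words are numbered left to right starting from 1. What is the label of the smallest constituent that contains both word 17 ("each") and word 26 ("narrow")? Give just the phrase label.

S

The smallest bracket enclosing both words is [S every committee toward our clever patient instrument toward each cat without him very deliberately recorded a complex narrow theory], so the label is S.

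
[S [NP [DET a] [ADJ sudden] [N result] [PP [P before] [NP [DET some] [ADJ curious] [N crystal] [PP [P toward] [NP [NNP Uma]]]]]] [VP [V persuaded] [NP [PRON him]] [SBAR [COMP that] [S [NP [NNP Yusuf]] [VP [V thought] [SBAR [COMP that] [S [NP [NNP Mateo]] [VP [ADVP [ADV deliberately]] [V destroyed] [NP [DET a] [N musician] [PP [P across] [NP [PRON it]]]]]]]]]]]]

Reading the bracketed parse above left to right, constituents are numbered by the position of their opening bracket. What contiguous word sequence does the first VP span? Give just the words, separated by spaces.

persuaded him that Yusuf thought that Mateo deliberately destroyed a musician across it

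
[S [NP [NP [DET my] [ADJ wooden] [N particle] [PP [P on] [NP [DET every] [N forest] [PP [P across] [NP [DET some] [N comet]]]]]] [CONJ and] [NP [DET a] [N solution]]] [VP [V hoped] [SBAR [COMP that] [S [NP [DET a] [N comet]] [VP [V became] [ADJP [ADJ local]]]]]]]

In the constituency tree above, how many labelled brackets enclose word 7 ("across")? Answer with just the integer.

Counting open brackets not yet closed at "across": [S [NP [NP [PP [NP [PP [P = 7.

7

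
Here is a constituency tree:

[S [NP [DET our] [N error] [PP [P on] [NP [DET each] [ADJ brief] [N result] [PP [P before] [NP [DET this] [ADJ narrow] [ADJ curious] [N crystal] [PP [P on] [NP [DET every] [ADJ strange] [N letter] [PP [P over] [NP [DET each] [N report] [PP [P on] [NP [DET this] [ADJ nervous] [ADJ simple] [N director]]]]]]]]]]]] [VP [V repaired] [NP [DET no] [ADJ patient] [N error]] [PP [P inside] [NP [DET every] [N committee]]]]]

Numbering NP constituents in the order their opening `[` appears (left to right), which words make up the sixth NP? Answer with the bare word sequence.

Opening `[NP` markers occur at word positions 1, 4, 8, 13, 17, 20, 25, 29; the sixth of these opens the constituent [NP this nervous simple director].

this nervous simple director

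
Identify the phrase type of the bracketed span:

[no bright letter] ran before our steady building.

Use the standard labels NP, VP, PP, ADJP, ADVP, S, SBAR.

NP

The span is built around the noun "letter" — a noun phrase (NP).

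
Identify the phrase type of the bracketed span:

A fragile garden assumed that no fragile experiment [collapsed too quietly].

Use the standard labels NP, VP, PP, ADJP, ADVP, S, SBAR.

The bracketed span "collapsed too quietly" is headed by "collapsed", making it a verb phrase (VP).

VP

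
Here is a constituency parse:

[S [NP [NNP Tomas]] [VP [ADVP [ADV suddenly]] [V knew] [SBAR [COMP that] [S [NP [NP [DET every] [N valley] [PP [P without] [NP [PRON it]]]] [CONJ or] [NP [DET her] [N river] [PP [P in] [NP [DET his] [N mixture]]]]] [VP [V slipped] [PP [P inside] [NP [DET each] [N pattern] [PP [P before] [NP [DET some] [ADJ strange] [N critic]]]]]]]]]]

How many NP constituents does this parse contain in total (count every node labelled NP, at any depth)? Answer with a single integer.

8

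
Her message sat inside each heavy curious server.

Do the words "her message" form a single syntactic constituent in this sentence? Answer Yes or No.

The sequence corresponds to a single NP node — the noun phrase "her message".

Yes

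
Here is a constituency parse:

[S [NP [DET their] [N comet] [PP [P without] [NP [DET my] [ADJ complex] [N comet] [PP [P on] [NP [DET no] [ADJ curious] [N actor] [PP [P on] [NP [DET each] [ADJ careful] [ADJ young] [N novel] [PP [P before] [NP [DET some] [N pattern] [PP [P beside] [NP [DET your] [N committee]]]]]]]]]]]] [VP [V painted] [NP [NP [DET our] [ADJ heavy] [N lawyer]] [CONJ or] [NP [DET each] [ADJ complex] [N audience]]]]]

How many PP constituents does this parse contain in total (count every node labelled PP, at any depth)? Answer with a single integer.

5

Scanning left to right, an opening `[PP` appears at word positions 3, 7, 11, 16, 19 — 5 in total.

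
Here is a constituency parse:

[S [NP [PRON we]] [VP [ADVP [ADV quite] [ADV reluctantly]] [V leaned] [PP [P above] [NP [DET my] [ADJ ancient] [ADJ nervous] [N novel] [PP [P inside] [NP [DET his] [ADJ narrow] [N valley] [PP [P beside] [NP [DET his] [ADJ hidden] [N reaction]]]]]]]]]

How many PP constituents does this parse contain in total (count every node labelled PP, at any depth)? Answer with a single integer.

3

Listing each PP by its span: [PP above my ancient nervous novel inside his narrow valley beside his hidden reaction]; [PP inside his narrow valley beside his hidden reaction]; [PP beside his hidden reaction] — that makes 3.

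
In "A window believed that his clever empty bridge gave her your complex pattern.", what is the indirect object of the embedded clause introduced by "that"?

"gave" heads the VP of the embedded clause introduced by "that", and "her" is its indirect object.

her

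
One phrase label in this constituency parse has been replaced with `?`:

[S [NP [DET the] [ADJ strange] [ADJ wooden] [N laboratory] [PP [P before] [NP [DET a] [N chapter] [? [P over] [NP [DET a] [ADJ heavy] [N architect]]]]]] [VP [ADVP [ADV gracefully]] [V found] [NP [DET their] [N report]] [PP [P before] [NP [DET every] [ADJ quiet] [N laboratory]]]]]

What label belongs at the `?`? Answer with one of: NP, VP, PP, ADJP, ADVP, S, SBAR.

The `?` node immediately contains: P 'over', NP. That is the internal structure of a prepositional phrase, so the label is PP.

PP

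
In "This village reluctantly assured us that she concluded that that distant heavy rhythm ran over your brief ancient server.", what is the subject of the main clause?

this village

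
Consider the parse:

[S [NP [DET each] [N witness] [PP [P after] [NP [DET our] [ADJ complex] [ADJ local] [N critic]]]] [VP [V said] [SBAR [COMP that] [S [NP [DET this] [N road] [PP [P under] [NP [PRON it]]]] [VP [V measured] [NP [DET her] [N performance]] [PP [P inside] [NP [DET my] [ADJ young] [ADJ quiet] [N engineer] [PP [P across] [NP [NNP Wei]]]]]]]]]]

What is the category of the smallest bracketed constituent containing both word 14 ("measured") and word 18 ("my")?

Both words fall inside [VP measured her performance inside my young quiet engineer across Wei] (words 14–23), and no smaller constituent contains them both. Label: VP.

VP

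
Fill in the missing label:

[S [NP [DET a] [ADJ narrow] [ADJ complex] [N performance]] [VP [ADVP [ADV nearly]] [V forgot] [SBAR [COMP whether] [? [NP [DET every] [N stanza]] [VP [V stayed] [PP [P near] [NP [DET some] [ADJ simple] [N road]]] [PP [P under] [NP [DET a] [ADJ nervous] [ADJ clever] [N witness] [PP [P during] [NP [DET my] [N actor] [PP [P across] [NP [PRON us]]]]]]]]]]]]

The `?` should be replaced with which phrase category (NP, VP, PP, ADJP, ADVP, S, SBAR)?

S

A constituent whose immediate children are NP, VP is a clause: S.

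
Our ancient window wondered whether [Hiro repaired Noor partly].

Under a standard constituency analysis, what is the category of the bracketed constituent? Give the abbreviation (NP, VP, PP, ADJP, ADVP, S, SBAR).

S

The span is built around the head "repaired" — a clause (S).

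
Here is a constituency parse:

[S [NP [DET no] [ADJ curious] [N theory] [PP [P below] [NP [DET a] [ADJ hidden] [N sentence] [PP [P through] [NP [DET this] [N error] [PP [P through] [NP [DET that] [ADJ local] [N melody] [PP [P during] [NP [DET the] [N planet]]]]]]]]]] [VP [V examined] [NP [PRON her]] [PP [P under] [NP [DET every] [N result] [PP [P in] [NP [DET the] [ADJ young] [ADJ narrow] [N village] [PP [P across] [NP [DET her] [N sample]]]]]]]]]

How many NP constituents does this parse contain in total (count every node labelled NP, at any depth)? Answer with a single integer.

9

Scanning left to right, an opening `[NP` appears at word positions 1, 5, 9, 12, 16, 19, 21, 24, 29 — 9 in total.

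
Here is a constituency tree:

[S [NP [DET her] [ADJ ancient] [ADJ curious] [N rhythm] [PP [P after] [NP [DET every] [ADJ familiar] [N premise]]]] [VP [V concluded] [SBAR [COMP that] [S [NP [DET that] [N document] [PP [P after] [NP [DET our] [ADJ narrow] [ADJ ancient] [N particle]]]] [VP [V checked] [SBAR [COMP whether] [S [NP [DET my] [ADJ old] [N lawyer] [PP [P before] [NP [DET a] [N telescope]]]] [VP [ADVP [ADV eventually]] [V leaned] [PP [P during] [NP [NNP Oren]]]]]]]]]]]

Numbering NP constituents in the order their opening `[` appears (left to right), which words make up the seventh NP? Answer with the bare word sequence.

Oren

Opening `[NP` markers occur at word positions 1, 6, 11, 14, 20, 24, 29; the seventh of these opens the constituent [NP Oren].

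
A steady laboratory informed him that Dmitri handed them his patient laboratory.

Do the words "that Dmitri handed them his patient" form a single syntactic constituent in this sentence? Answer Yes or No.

"that" belongs to the complementizer "that" while "patient" belongs to the clause "Dmitri handed them his patient laboratory"; a span that runs across that boundary is not a single phrase.

No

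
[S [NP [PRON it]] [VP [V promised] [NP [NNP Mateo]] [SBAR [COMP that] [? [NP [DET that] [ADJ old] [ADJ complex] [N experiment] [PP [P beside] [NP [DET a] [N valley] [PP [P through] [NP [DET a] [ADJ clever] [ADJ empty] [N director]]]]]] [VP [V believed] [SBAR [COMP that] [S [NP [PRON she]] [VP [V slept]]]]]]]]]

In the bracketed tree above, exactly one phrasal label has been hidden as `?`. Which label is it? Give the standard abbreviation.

S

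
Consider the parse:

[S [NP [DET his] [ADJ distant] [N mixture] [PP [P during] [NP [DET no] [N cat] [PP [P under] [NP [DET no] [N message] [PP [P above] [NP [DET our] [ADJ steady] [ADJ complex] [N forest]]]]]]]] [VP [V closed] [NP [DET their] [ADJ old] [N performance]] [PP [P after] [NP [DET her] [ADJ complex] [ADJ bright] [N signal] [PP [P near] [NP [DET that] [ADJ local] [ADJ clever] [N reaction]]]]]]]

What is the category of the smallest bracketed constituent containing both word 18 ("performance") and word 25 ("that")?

Word 18 lies under S → VP → NP → N; word 25 lies under S → VP → PP → NP → PP → NP → DET. The lowest shared node is the VP.

VP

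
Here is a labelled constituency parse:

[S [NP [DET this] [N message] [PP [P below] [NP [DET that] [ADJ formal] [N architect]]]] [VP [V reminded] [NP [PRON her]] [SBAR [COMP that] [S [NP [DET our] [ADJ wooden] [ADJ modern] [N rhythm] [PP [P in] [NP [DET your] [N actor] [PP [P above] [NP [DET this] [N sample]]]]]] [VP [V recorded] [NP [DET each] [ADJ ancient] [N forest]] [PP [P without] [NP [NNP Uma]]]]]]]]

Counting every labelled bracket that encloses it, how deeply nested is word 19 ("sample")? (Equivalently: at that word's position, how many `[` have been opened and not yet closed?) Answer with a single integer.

Path from the root down to the word: S → VP → SBAR → S → NP → PP → NP → PP → NP → N. That is 10 enclosing brackets.

10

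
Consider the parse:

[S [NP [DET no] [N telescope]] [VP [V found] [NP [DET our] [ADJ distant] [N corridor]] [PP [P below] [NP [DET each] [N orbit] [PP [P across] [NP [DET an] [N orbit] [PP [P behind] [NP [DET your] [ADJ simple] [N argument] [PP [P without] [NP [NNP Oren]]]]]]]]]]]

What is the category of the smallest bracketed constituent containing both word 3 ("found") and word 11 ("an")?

VP

Word 3 lies under S → VP → V; word 11 lies under S → VP → PP → NP → PP → NP → DET. The lowest shared node is the VP.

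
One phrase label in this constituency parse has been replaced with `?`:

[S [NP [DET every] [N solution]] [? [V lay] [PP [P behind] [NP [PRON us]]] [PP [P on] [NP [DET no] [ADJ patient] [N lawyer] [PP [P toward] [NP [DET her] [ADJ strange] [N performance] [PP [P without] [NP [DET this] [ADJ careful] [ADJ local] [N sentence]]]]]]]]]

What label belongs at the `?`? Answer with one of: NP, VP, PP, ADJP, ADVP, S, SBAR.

VP

The `?` node immediately contains: V 'lay', PP, PP. That is the internal structure of a verb phrase, so the label is VP.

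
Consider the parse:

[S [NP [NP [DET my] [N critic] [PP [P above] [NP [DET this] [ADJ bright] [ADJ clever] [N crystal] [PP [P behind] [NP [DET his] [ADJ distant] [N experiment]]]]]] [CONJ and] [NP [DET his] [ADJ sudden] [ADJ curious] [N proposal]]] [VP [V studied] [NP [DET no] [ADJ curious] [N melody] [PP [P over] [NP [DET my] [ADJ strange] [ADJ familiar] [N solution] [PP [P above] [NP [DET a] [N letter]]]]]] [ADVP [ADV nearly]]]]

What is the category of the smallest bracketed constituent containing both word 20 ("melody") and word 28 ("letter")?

Word 20 lies under S → VP → NP → N; word 28 lies under S → VP → NP → PP → NP → PP → NP → N. The lowest shared node is the NP.

NP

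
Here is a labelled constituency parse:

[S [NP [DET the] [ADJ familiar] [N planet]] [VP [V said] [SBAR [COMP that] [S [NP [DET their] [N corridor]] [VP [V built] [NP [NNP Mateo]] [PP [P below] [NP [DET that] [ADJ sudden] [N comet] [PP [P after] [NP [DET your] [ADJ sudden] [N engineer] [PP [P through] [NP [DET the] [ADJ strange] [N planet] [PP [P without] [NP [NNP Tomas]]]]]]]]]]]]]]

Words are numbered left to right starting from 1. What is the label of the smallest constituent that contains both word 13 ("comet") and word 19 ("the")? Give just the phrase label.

The smallest bracket enclosing both words is [NP that sudden comet after your sudden engineer through the strange planet without Tomas], so the label is NP.

NP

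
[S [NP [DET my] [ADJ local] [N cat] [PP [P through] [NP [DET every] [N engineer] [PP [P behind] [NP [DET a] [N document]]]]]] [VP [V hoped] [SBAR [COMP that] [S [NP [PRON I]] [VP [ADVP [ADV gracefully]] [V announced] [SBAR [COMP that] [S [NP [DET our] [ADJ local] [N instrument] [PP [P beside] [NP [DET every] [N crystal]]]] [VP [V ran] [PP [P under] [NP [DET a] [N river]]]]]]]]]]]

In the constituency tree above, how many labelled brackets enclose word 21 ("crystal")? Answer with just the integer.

Path from the root down to the word: S → VP → SBAR → S → VP → SBAR → S → NP → PP → NP → N. That is 11 enclosing brackets.

11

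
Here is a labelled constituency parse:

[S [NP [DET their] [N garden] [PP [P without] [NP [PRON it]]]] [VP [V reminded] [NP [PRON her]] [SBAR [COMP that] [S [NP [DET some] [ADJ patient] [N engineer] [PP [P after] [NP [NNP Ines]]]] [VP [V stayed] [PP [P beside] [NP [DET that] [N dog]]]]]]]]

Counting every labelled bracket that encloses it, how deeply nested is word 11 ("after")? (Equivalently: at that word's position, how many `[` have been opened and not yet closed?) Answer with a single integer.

7

The word sits inside P, which is inside PP, inside NP, inside S, inside SBAR, inside VP, inside S — 7 brackets in all.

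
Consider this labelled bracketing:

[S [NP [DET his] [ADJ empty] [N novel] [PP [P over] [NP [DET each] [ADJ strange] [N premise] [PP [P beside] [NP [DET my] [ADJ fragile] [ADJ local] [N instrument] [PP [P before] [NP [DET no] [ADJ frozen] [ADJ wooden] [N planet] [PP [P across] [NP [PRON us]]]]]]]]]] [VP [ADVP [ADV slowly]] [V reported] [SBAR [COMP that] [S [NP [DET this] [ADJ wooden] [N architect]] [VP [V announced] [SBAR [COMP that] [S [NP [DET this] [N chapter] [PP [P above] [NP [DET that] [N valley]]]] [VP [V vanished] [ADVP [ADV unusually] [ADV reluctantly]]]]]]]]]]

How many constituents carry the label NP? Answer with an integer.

8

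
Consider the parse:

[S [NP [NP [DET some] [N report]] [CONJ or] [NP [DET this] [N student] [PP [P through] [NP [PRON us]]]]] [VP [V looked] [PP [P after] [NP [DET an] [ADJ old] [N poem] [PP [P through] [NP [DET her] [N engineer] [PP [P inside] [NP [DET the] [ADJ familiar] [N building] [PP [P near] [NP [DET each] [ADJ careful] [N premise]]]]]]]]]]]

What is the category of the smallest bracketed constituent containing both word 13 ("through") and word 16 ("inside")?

PP

Both words fall inside [PP through her engineer inside the familiar building near each careful premise] (words 13–23), and no smaller constituent contains them both. Label: PP.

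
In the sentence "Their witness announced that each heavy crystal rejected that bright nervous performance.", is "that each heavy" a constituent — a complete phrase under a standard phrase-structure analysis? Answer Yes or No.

"that" belongs to the complementizer "that" while "heavy" belongs to the clause "each heavy crystal rejected that bright nervous performance"; a span that runs across that boundary is not a single phrase.

No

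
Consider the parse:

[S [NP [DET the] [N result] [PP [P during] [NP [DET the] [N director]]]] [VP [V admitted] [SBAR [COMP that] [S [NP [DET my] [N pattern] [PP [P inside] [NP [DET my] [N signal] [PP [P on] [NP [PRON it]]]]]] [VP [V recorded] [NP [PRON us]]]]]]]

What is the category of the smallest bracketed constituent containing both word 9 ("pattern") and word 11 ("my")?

NP

Word 9 lies under S → VP → SBAR → S → NP → N; word 11 lies under S → VP → SBAR → S → NP → PP → NP → DET. The lowest shared node is the NP.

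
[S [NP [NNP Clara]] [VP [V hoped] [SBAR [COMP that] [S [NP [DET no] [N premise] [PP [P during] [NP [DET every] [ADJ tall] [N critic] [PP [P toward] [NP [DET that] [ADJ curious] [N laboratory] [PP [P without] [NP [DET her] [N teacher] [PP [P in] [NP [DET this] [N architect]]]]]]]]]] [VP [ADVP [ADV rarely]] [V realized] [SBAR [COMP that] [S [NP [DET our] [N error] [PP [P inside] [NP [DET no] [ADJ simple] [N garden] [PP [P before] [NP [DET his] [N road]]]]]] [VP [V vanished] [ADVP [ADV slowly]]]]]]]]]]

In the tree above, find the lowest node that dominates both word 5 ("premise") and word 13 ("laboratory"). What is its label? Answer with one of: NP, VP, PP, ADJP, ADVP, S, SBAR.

NP

Word 5 lies under S → VP → SBAR → S → NP → N; word 13 lies under S → VP → SBAR → S → NP → PP → NP → PP → NP → N. The lowest shared node is the NP.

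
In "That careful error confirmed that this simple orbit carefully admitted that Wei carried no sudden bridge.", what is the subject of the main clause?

In the main clause the verb is "confirmed"; the NP preceding it, "that careful error", is the subject.

that careful error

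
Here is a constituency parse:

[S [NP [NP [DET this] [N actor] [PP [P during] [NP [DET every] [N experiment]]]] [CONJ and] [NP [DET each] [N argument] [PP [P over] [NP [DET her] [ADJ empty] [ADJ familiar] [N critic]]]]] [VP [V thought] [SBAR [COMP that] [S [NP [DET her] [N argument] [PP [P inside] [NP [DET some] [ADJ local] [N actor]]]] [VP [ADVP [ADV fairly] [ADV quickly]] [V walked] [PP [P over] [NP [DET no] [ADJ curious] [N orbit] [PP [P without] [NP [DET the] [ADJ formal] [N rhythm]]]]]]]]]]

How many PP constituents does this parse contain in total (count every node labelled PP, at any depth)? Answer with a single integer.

5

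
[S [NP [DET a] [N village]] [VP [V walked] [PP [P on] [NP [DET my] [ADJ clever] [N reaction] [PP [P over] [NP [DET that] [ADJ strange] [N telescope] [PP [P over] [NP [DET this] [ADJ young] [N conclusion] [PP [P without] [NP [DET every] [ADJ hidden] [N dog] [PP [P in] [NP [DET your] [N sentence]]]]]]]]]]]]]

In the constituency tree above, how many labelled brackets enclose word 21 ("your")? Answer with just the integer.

13

Counting open brackets not yet closed at "your": [S [VP [PP [NP [PP [NP [PP [NP [PP [NP [PP [NP [DET = 13.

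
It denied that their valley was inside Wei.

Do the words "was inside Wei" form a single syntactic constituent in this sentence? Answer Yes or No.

The sequence corresponds to a single VP node — the verb phrase "was inside Wei".

Yes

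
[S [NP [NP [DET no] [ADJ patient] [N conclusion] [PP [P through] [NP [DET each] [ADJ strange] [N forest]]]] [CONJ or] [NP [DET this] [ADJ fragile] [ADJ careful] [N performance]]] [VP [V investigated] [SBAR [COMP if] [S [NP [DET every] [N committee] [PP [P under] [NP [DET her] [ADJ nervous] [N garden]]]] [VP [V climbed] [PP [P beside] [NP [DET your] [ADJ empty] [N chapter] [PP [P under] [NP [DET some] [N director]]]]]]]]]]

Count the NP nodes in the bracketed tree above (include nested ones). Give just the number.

Scanning left to right, an opening `[NP` appears at word positions 1, 1, 5, 9, 15, 18, 23, 27 — 8 in total.

8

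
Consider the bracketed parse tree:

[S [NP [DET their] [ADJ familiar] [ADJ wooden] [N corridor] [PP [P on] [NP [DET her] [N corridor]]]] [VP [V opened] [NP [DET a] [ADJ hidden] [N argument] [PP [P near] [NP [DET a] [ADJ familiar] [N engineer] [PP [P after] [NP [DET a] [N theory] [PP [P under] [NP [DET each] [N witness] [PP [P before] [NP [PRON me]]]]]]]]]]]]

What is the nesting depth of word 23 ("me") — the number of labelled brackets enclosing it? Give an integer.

Path from the root down to the word: S → VP → NP → PP → NP → PP → NP → PP → NP → PP → NP → PRON. That is 12 enclosing brackets.

12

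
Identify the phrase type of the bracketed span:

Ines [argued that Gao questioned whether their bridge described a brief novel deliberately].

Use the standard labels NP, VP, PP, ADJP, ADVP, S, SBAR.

VP

The span is built around the verb "argued" — a verb phrase (VP).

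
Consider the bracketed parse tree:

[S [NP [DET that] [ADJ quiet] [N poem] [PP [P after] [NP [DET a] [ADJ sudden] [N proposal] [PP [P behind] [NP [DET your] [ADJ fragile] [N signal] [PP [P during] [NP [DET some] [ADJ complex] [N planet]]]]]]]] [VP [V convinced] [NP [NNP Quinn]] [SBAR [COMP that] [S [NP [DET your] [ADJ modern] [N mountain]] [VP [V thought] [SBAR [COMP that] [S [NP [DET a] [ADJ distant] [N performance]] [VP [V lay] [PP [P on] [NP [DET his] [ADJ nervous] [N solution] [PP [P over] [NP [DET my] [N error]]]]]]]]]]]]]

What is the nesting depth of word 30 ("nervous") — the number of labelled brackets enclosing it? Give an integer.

11

Path from the root down to the word: S → VP → SBAR → S → VP → SBAR → S → VP → PP → NP → ADJ. That is 11 enclosing brackets.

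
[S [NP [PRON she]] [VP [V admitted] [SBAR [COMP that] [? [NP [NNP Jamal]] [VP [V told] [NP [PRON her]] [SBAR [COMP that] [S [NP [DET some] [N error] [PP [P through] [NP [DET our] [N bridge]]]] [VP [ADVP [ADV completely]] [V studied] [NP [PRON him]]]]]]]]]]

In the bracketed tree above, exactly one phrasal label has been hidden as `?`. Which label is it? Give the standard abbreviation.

S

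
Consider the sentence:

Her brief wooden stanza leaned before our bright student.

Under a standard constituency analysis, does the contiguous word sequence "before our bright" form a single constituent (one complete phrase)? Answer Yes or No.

No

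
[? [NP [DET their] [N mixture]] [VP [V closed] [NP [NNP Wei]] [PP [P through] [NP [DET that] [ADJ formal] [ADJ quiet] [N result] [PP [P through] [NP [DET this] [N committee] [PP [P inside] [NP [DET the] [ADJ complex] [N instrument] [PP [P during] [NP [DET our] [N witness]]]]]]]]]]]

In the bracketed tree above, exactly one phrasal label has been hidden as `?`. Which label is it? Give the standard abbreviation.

S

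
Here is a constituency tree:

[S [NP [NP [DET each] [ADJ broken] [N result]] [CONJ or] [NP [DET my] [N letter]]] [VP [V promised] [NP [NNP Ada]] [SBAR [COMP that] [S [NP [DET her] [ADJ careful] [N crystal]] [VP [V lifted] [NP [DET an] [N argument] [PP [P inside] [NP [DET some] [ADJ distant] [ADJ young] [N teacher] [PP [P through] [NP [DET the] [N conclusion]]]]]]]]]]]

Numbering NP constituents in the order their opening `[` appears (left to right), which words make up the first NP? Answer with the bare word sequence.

each broken result or my letter

Opening `[NP` markers occur at word positions 1, 1, 5, 8, 10, 14, 17, 22; the first of these opens the constituent [NP each broken result or my letter].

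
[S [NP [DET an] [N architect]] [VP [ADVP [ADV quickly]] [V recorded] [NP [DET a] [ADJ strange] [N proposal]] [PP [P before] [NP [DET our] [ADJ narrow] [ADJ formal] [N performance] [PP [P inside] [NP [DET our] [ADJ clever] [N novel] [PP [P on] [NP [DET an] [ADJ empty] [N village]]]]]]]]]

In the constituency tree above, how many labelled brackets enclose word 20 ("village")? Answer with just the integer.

Path from the root down to the word: S → VP → PP → NP → PP → NP → PP → NP → N. That is 9 enclosing brackets.

9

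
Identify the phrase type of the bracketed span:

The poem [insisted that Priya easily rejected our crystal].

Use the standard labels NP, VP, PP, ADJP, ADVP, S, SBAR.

VP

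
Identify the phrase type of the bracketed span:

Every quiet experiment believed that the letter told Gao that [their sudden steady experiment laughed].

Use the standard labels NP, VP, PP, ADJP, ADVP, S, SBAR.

S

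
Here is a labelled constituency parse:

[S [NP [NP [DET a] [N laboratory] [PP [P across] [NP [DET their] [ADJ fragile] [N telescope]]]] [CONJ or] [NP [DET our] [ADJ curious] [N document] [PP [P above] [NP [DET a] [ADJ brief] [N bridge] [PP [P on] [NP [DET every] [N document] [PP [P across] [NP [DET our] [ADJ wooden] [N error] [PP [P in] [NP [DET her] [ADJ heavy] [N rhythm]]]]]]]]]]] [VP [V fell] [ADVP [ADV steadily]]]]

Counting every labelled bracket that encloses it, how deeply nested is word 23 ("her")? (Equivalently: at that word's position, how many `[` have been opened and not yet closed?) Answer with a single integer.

12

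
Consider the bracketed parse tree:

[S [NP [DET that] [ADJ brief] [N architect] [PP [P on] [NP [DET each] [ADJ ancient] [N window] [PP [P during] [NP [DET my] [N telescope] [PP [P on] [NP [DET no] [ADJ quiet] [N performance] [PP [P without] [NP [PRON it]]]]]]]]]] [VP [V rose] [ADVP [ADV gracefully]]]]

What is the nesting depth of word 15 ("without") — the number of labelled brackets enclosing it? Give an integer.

10

Path from the root down to the word: S → NP → PP → NP → PP → NP → PP → NP → PP → P. That is 10 enclosing brackets.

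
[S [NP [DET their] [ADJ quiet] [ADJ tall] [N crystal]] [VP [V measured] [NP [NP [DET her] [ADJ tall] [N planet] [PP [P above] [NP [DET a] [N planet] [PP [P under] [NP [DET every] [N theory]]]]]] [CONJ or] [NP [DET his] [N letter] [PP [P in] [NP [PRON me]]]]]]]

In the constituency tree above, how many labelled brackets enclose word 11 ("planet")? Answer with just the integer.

Counting open brackets not yet closed at "planet": [S [VP [NP [NP [PP [NP [N = 7.

7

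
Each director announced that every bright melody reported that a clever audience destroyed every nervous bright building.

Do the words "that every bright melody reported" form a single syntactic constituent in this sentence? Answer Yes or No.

No

The smallest constituent containing the whole sequence is the subordinate clause [SBAR that every bright melody reported that a clever audience destroyed every nervous bright building], but the sequence is only part of it — it straddles the boundary between complementizer "that" and clause "every bright melody reported that a clever audience destroyed every nervous bright building".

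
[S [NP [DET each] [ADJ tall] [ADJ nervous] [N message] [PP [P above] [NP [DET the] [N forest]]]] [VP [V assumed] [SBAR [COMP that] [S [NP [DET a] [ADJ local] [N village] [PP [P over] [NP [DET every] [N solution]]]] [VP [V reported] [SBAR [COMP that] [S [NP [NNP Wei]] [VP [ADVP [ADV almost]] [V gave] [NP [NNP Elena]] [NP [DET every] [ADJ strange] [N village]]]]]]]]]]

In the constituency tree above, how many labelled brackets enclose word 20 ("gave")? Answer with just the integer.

9

Counting open brackets not yet closed at "gave": [S [VP [SBAR [S [VP [SBAR [S [VP [V = 9.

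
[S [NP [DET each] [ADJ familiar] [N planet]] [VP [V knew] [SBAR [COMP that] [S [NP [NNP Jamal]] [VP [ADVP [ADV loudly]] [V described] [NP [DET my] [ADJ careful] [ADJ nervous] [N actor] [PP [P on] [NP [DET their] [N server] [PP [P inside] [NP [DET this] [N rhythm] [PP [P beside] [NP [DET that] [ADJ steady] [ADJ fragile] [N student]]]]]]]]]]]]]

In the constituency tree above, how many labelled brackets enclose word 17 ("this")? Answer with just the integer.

11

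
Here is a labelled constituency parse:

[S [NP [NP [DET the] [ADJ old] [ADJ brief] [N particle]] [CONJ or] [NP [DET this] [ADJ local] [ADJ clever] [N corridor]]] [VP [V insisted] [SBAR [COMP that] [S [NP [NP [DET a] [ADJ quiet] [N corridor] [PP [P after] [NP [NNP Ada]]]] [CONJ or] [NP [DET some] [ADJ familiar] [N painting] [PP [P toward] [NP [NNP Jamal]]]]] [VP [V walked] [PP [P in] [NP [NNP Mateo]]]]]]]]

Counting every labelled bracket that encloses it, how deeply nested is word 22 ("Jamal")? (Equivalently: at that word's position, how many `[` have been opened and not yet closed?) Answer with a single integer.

9

The word sits inside NNP, which is inside NP, inside PP, inside NP, inside NP, inside S, inside SBAR, inside VP, inside S — 9 brackets in all.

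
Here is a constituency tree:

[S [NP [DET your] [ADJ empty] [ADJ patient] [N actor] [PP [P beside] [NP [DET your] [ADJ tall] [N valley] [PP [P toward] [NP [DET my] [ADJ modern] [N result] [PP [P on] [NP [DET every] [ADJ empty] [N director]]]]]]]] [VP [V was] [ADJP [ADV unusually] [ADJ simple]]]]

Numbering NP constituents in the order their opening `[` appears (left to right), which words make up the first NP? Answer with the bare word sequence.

Opening `[NP` markers occur at word positions 1, 6, 10, 14; the first of these opens the constituent [NP your empty patient actor beside your tall valley toward my modern result on every empty director].

your empty patient actor beside your tall valley toward my modern result on every empty director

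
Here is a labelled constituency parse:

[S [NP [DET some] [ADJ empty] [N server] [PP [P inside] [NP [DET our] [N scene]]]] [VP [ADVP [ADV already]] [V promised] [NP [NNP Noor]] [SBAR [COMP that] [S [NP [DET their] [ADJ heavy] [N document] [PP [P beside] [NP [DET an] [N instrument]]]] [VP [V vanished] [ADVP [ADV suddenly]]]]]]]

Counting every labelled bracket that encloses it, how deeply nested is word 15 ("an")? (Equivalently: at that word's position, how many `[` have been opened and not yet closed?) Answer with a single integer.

8

Counting open brackets not yet closed at "an": [S [VP [SBAR [S [NP [PP [NP [DET = 8.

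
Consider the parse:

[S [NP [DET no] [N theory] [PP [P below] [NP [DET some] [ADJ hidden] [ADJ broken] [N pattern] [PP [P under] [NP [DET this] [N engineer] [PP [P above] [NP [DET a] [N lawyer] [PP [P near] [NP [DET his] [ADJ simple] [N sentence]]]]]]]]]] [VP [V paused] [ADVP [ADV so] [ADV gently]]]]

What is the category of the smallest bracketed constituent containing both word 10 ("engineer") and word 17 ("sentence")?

NP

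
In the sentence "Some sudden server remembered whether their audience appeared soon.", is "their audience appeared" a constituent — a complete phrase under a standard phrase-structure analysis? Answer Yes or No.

No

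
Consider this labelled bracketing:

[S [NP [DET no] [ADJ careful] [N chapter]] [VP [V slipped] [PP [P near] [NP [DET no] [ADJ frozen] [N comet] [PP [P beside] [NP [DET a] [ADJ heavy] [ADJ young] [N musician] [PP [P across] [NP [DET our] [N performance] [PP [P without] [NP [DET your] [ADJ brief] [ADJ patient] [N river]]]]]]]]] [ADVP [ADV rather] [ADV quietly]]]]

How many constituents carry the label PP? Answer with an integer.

4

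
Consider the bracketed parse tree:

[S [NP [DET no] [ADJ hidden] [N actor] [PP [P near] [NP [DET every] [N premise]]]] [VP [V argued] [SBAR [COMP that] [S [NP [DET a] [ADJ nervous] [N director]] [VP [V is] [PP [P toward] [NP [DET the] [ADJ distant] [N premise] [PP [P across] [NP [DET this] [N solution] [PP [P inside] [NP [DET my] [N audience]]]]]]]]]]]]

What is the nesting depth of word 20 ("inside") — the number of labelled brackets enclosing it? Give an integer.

The word sits inside P, which is inside PP, inside NP, inside PP, inside NP, inside PP, inside VP, inside S, inside SBAR, inside VP, inside S — 11 brackets in all.

11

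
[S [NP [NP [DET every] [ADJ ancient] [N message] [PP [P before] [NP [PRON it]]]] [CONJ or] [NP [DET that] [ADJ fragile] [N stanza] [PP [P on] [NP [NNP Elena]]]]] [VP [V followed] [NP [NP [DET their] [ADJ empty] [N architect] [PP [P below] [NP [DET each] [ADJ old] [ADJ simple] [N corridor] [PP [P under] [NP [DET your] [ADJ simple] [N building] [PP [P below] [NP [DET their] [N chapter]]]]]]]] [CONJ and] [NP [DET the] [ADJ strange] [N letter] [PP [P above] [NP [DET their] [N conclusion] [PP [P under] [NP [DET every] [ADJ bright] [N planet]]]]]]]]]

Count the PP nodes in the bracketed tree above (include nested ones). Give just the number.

7

The PP constituents are: [PP before it]; [PP on Elena]; [PP below each old simple corridor under your simple building below their chapter]; [PP under your simple building below their chapter]; [PP below their chapter]; [PP above their conclusion under every bright planet] …. Total: 7.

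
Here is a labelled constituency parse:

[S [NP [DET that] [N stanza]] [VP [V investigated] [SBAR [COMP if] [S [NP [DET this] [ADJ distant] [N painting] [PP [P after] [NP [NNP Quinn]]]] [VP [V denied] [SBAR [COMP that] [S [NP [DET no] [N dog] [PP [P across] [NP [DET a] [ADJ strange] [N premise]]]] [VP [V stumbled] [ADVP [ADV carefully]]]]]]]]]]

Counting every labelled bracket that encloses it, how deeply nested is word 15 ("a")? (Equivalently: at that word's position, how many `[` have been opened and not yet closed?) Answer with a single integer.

11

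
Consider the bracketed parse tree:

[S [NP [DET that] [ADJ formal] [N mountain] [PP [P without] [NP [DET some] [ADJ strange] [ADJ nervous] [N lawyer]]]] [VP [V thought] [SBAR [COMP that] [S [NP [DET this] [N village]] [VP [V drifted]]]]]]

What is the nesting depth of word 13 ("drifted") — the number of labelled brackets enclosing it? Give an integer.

6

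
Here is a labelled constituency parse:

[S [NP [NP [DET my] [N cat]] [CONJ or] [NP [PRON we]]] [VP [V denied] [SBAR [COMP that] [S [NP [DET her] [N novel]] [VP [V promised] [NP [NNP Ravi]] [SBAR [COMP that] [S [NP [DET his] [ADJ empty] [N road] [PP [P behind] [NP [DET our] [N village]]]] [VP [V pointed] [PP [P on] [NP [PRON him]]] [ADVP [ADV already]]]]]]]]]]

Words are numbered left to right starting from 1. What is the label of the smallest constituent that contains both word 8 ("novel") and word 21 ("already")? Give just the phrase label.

S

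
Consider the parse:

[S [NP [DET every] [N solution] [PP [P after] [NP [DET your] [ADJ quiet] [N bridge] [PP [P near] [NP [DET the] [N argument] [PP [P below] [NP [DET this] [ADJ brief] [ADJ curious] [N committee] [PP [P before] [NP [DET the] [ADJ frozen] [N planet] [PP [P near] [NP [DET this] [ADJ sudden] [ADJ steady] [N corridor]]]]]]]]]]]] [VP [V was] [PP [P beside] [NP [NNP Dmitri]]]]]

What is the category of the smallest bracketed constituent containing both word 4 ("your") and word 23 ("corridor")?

NP

Both words fall inside [NP your quiet bridge near the argument below this brief curious committee before the frozen planet near this sudden steady corridor] (words 4–23), and no smaller constituent contains them both. Label: NP.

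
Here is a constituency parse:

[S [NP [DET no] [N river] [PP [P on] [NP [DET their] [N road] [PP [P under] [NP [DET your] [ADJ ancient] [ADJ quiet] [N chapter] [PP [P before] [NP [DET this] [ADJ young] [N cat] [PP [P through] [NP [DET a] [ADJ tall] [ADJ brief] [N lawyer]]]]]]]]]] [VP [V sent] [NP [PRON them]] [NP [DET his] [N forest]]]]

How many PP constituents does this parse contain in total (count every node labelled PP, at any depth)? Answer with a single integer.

4

Listing each PP by its span: [PP on their road under your ancient quiet chapter before this young cat through a tall brief lawyer]; [PP under your ancient quiet chapter before this young cat through a tall brief lawyer]; [PP before this young cat through a tall brief lawyer]; [PP through a tall brief lawyer] — that makes 4.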